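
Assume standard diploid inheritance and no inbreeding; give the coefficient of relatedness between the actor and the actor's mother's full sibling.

Each parent–offspring link contributes a factor of 1/2, and independent paths through distinct common ancestors add.
Full aunt/uncle↔niece/nephew: two paths of length 3 through the shared grandparent pair: r = 2·(1/2)^3 = 1/4.

0.25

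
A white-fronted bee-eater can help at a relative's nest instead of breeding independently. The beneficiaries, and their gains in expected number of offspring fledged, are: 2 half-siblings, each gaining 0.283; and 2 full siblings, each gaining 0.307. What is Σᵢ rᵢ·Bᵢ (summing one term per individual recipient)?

r to a half-sibling = 1/4 (half-sibs share one parent — one path of length 2: r = (1/2)^2 = 1/4).
r to a full sibling = 0.5 (full sibs share both parents — two paths of length 2: r = 2·(1/2)^2 = 1/2).
Summing one r·B term per recipient: 2·0.25·0.283 + 2·0.5·0.307 = 0.4485.

0.4485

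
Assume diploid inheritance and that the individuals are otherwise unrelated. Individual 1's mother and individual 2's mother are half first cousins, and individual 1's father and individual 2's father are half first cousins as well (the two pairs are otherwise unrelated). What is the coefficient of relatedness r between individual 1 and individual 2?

0.03125

Wright's path rule: contributions from independent ancestry routes add.
Individual 1 and individual 2 are related in two ways: half second cousins through their mothers (r = 1/64) and half second cousins through their fathers (r = 1/64).
r = 1/64 + 1/64 = 1/32 = 0.03125.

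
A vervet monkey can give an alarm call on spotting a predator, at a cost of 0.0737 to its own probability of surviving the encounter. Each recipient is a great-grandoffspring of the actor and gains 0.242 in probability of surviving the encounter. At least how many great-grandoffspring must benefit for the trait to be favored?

3

r to a great-grandoffspring = 0.125 (three parent–offspring links: r = (1/2)^3 = 1/8).
Hamilton's rule: n·r·B > C  ⇒  n > C/(r·B) = 0.0737/(0.125·0.242) = 2.436.
The smallest integer exceeding 2.436 is 3.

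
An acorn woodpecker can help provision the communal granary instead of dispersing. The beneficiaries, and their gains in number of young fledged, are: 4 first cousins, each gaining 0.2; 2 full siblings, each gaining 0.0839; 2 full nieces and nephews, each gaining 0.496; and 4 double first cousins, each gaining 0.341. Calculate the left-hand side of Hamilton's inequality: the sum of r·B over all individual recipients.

0.7729

r to a first cousin = 0.125 (first cousins share one grandparent pair — two paths of length 4: r = 2·(1/2)^4 = 1/8).
r to a full sibling = 0.5 (full sibs share both parents — two paths of length 2: r = 2·(1/2)^2 = 1/2).
r to a full niece or nephew = 0.25 (full aunt/uncle↔niece/nephew: two paths of length 3 through the shared grandparent pair: r = 2·(1/2)^3 = 1/4).
r to a double first cousin = 1/4 (double first cousins share both grandparent pairs — four paths of length 4: r = 4·(1/2)^4 = 1/4).
Summing one r·B term per recipient: 4·0.125·0.2 + 2·0.5·0.0839 + 2·0.25·0.496 + 4·0.25·0.341 = 0.7729.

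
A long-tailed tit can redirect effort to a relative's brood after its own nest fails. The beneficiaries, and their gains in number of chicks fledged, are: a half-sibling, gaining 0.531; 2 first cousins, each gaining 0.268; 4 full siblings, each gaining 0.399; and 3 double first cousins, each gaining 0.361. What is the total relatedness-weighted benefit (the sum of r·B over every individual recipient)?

r to a half-sibling = 0.25 (half-sibs share one parent — one path of length 2: r = (1/2)^2 = 1/4).
r to a first cousin = 1/8 (first cousins share one grandparent pair — two paths of length 4: r = 2·(1/2)^4 = 1/8).
r to a full sibling = 1/2 (full sibs share both parents — two paths of length 2: r = 2·(1/2)^2 = 1/2).
r to a double first cousin = 1/4 (double first cousins share both grandparent pairs — four paths of length 4: r = 4·(1/2)^4 = 1/4).
Summing one r·B term per recipient: 1·0.25·0.531 + 2·0.125·0.268 + 4·0.5·0.399 + 3·0.25·0.361 = 1.2685.

1.2685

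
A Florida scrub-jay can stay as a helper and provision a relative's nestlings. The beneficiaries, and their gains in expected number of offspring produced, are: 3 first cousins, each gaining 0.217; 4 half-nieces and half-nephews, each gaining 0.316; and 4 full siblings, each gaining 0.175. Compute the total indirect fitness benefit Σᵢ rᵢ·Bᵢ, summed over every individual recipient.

0.589375

r to a first cousin = 0.125 (first cousins share one grandparent pair — two paths of length 4: r = 2·(1/2)^4 = 1/8).
r to a half-niece or half-nephew = 0.125 (half-aunt/uncle↔niece/nephew: one path of length 3: r = (1/2)^3 = 1/8).
r to a full sibling = 1/2 (full sibs share both parents — two paths of length 2: r = 2·(1/2)^2 = 1/2).
Summing one r·B term per recipient: 3·0.125·0.217 + 4·0.125·0.316 + 4·0.5·0.175 = 0.589375.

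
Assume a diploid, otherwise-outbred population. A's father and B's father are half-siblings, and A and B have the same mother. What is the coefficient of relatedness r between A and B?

0.3125

With two independent routes of shared ancestry, r is the sum of the two contributions.
A and B are related in two ways: half first cousins through their fathers (r = 1/16) and half-sibs through their shared mother (r = 1/4).
r = 1/16 + 1/4 = 0.3125.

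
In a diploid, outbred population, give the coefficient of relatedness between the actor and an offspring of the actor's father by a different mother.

Each parent–offspring link contributes a factor of 1/2, and independent paths through distinct common ancestors add.
Half-sibs share one parent — one path of length 2: r = (1/2)^2 = 1/4.

0.25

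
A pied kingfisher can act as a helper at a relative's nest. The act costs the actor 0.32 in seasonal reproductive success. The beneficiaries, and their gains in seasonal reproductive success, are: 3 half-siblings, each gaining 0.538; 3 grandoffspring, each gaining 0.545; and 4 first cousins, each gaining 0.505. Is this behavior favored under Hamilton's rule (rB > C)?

Hamilton's rule: the trait is favored when the sum of r·B over every recipient exceeds the actor's cost C.
r to a half-sibling = 1/4 (half-sibs share one parent — one path of length 2: r = (1/2)^2 = 1/4).
r to a grandoffspring = 0.25 (two parent–offspring links: r = (1/2)^2 = 1/4).
r to a first cousin = 0.125 (first cousins share one grandparent pair — two paths of length 4: r = 2·(1/2)^4 = 1/8).
Summing one r·B term per recipient: 3·0.25·0.538 + 3·0.25·0.545 + 4·0.125·0.505 = 1.06475.
1.06475 > 0.32: the indirect benefit exceeds the cost.

Yes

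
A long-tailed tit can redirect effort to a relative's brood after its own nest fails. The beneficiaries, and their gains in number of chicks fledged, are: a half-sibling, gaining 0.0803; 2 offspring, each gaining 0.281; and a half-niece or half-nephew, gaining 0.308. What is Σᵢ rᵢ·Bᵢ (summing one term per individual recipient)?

r to a half-sibling = 0.25 (half-sibs share one parent — one path of length 2: r = (1/2)^2 = 1/4).
r to an offspring = 0.5 (one parent–offspring link: r = (1/2)^1 = 1/2).
r to a half-niece or half-nephew = 0.125 (half-aunt/uncle↔niece/nephew: one path of length 3: r = (1/2)^3 = 1/8).
Summing one r·B term per recipient: 1·0.25·0.0803 + 2·0.5·0.281 + 1·0.125·0.308 = 0.339575.

0.339575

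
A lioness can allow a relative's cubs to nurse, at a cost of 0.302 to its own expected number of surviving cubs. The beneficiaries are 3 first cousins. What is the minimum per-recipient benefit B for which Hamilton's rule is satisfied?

r to a first cousin = 1/8 (first cousins share one grandparent pair — two paths of length 4: r = 2·(1/2)^4 = 1/8).
Hamilton's rule with n recipients of equal r: n·r·B > C, so B > C/(n·r) = 0.302/(3·0.125) = 0.8053.

0.8053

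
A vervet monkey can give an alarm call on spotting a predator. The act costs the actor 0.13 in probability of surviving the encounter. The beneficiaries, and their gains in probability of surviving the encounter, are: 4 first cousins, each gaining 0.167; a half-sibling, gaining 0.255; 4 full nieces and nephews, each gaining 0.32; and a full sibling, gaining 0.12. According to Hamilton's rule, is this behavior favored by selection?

Yes

Hamilton's rule: the trait is favored when the sum of r·B over every recipient exceeds the actor's cost C.
r to a first cousin = 1/8 (first cousins share one grandparent pair — two paths of length 4: r = 2·(1/2)^4 = 1/8).
r to a half-sibling = 0.25 (half-sibs share one parent — one path of length 2: r = (1/2)^2 = 1/4).
r to a full niece or nephew = 1/4 (full aunt/uncle↔niece/nephew: two paths of length 3 through the shared grandparent pair: r = 2·(1/2)^3 = 1/4).
r to a full sibling = 1/2 (full sibs share both parents — two paths of length 2: r = 2·(1/2)^2 = 1/2).
Summing one r·B term per recipient: 4·0.125·0.167 + 1·0.25·0.255 + 4·0.25·0.32 + 1·0.5·0.12 = 0.52725.
0.52725 > 0.13: the indirect benefit exceeds the cost.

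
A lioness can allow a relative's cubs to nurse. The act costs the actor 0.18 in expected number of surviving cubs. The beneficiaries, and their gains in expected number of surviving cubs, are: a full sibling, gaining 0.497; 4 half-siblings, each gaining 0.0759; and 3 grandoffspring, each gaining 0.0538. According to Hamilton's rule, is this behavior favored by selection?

Yes

Hamilton's rule: the trait is favored when the sum of r·B over every recipient exceeds the actor's cost C.
r to a full sibling = 1/2 (full sibs share both parents — two paths of length 2: r = 2·(1/2)^2 = 1/2).
r to a half-sibling = 1/4 (half-sibs share one parent — one path of length 2: r = (1/2)^2 = 1/4).
r to a grandoffspring = 0.25 (two parent–offspring links: r = (1/2)^2 = 1/4).
Summing one r·B term per recipient: 1·0.5·0.497 + 4·0.25·0.0759 + 3·0.25·0.0538 = 0.36475.
0.36475 > 0.18: the indirect benefit exceeds the cost.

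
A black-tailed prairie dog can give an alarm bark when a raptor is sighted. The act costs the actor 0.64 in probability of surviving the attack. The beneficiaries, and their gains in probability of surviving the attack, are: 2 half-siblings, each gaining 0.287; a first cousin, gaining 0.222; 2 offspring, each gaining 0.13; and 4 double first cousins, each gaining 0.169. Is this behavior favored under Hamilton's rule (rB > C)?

Hamilton's rule: the trait is favored when the sum of r·B over every recipient exceeds the actor's cost C.
r to a half-sibling = 0.25 (half-sibs share one parent — one path of length 2: r = (1/2)^2 = 1/4).
r to a first cousin = 0.125 (first cousins share one grandparent pair — two paths of length 4: r = 2·(1/2)^4 = 1/8).
r to an offspring = 1/2 (one parent–offspring link: r = (1/2)^1 = 1/2).
r to a double first cousin = 1/4 (double first cousins share both grandparent pairs — four paths of length 4: r = 4·(1/2)^4 = 1/4).
Summing one r·B term per recipient: 2·0.25·0.287 + 1·0.125·0.222 + 2·0.5·0.13 + 4·0.25·0.169 = 0.47025.
0.47025 < 0.64: the indirect benefit is less than the cost.

No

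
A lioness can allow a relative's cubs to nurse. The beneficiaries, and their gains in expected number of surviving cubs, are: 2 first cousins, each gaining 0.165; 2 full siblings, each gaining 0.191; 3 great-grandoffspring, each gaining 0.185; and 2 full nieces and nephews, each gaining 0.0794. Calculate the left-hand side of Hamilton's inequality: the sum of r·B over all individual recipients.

r to a first cousin = 0.125 (first cousins share one grandparent pair — two paths of length 4: r = 2·(1/2)^4 = 1/8).
r to a full sibling = 1/2 (full sibs share both parents — two paths of length 2: r = 2·(1/2)^2 = 1/2).
r to a great-grandoffspring = 1/8 (three parent–offspring links: r = (1/2)^3 = 1/8).
r to a full niece or nephew = 1/4 (full aunt/uncle↔niece/nephew: two paths of length 3 through the shared grandparent pair: r = 2·(1/2)^3 = 1/4).
Summing one r·B term per recipient: 2·0.125·0.165 + 2·0.5·0.191 + 3·0.125·0.185 + 2·0.25·0.0794 = 0.341325.

0.341325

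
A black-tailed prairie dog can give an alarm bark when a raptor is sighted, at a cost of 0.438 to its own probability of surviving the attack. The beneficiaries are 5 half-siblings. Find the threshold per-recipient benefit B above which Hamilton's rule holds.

r to a half-sibling = 0.25 (half-sibs share one parent — one path of length 2: r = (1/2)^2 = 1/4).
Hamilton's rule with n recipients of equal r: n·r·B > C, so B > C/(n·r) = 0.438/(5·0.25) = 0.3504.

0.3504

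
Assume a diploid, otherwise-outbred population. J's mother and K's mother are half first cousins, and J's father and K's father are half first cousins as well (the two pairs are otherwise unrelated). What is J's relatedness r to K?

0.03125

Independent pedigree routes through distinct common ancestors add.
J and K are related in two ways: half second cousins through their mothers (r = 1/64) and half second cousins through their fathers (r = 1/64).
r = 1/64 + 1/64 = 0.03125.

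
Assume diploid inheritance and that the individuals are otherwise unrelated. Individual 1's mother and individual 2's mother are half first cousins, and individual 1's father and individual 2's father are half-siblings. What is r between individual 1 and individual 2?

Wright's path rule: contributions from independent ancestry routes add.
Individual 1 and individual 2 are related in two ways: half second cousins through their mothers (r = 1/64) and half first cousins through their fathers (r = 1/16).
r = 1/64 + 1/16 = 0.078125.

0.078125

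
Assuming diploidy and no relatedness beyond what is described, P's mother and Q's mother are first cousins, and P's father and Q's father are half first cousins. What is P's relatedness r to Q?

With two independent routes of shared ancestry, r is the sum of the two contributions.
P and Q are related in two ways: second cousins through their mothers (r = 1/32) and half second cousins through their fathers (r = 1/64).
r = 1/32 + 1/64 = 3/64 = 0.046875.

0.046875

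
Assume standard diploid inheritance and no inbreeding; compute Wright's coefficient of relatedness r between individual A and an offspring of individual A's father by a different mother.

0.25

Each parent–offspring link contributes a factor of 1/2, and independent paths through distinct common ancestors add.
Half-sibs share one parent — one path of length 2: r = (1/2)^2 = 1/4.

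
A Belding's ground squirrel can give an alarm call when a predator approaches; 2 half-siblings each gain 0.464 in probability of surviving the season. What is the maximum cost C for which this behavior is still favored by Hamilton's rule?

r to a half-sibling = 1/4 (half-sibs share one parent — one path of length 2: r = (1/2)^2 = 1/4).
Hamilton's rule: n·r·B > C, so the trait is favored while C < n·r·B = 2·0.25·0.464 = 0.232.

0.232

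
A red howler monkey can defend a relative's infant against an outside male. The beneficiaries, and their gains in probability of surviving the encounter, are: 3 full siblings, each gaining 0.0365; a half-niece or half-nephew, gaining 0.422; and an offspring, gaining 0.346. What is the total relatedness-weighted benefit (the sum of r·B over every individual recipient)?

r to a full sibling = 0.5 (full sibs share both parents — two paths of length 2: r = 2·(1/2)^2 = 1/2).
r to a half-niece or half-nephew = 1/8 (half-aunt/uncle↔niece/nephew: one path of length 3: r = (1/2)^3 = 1/8).
r to an offspring = 1/2 (one parent–offspring link: r = (1/2)^1 = 1/2).
Summing one r·B term per recipient: 3·0.5·0.0365 + 1·0.125·0.422 + 1·0.5·0.346 = 0.2805.

0.2805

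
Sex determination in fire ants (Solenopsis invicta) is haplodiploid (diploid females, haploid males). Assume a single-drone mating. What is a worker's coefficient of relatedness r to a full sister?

Haplodiploid full sisters inherit their father's entire haploid genome identically (contributing 1/2) and on average half of their mother's contribution (1/2 · 1/2 = 1/4); r = 1/2 + 1/4 = 3/4.

0.75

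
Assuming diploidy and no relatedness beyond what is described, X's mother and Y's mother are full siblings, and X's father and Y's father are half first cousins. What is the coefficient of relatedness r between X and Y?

Independent pedigree routes through distinct common ancestors add.
X and Y are related in two ways: first cousins through their mothers (r = 1/8) and half second cousins through their fathers (r = 1/64).
r = 1/8 + 1/64 = 0.140625.

0.140625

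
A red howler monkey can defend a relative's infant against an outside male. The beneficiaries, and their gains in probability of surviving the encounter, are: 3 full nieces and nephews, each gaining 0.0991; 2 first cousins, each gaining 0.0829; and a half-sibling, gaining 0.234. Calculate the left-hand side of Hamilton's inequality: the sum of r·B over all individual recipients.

0.15355

r to a full niece or nephew = 1/4 (full aunt/uncle↔niece/nephew: two paths of length 3 through the shared grandparent pair: r = 2·(1/2)^3 = 1/4).
r to a first cousin = 0.125 (first cousins share one grandparent pair — two paths of length 4: r = 2·(1/2)^4 = 1/8).
r to a half-sibling = 0.25 (half-sibs share one parent — one path of length 2: r = (1/2)^2 = 1/4).
Summing one r·B term per recipient: 3·0.25·0.0991 + 2·0.125·0.0829 + 1·0.25·0.234 = 0.15355.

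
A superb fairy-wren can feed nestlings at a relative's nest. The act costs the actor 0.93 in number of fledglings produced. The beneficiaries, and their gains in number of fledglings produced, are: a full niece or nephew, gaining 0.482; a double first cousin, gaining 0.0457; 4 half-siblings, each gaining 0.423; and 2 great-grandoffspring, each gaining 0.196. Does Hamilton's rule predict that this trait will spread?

Hamilton's rule: the trait is favored when the sum of r·B over every recipient exceeds the actor's cost C.
r to a full niece or nephew = 0.25 (full aunt/uncle↔niece/nephew: two paths of length 3 through the shared grandparent pair: r = 2·(1/2)^3 = 1/4).
r to a double first cousin = 1/4 (double first cousins share both grandparent pairs — four paths of length 4: r = 4·(1/2)^4 = 1/4).
r to a half-sibling = 0.25 (half-sibs share one parent — one path of length 2: r = (1/2)^2 = 1/4).
r to a great-grandoffspring = 1/8 (three parent–offspring links: r = (1/2)^3 = 1/8).
Summing one r·B term per recipient: 1·0.25·0.482 + 1·0.25·0.0457 + 4·0.25·0.423 + 2·0.125·0.196 = 0.603925.
0.603925 < 0.93: the indirect benefit is less than the cost.

No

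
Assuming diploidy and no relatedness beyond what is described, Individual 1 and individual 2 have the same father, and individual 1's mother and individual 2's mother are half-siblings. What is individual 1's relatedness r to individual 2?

Relatedness sums over independent paths through distinct common ancestors.
Individual 1 and individual 2 are related in two ways: half-sibs through their shared father (r = 1/4) and half first cousins through their mothers (r = 1/16).
r = 1/4 + 1/16 = 0.3125.

0.3125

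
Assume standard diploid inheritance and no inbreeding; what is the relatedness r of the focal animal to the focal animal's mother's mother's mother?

Each parent–offspring link contributes a factor of 1/2, and independent paths through distinct common ancestors add.
Three parent–offspring links: r = (1/2)^3 = 1/8.

0.125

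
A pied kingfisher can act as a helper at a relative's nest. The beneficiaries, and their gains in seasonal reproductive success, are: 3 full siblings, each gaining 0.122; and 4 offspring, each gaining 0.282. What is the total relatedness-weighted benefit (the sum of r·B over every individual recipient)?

0.747

r to a full sibling = 0.5 (full sibs share both parents — two paths of length 2: r = 2·(1/2)^2 = 1/2).
r to an offspring = 0.5 (one parent–offspring link: r = (1/2)^1 = 1/2).
Summing one r·B term per recipient: 3·0.5·0.122 + 4·0.5·0.282 = 0.747.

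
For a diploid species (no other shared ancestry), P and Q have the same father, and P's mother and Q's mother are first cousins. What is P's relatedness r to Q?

0.28125

With two independent routes of shared ancestry, r is the sum of the two contributions.
P and Q are related in two ways: half-sibs through their shared father (r = 1/4) and second cousins through their mothers (r = 1/32).
r = 1/4 + 1/32 = 0.28125.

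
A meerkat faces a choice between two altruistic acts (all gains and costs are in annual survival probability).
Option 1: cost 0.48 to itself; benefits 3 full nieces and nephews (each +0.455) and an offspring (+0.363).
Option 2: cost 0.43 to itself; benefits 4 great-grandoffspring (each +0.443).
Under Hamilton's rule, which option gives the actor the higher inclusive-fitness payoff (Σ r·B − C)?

Option 1: r to a full niece or nephew = 0.25.
Option 1: r to an offspring = 0.5.
Option 1: Σ r·B − C = (3·0.25·0.455 + 1·0.5·0.363) − 0.48 = 0.04275.
Option 2: r to a great-grandoffspring = 0.125.
Option 2: Σ r·B − C = (4·0.125·0.443) − 0.43 = -0.2085.
Option 1 has the higher net inclusive-fitness payoff.

Option 1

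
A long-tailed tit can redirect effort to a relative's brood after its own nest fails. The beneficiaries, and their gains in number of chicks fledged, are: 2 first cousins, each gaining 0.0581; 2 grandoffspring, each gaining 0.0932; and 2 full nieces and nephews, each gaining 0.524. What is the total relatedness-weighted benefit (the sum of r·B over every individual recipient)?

r to a first cousin = 0.125 (first cousins share one grandparent pair — two paths of length 4: r = 2·(1/2)^4 = 1/8).
r to a grandoffspring = 0.25 (two parent–offspring links: r = (1/2)^2 = 1/4).
r to a full niece or nephew = 0.25 (full aunt/uncle↔niece/nephew: two paths of length 3 through the shared grandparent pair: r = 2·(1/2)^3 = 1/4).
Summing one r·B term per recipient: 2·0.125·0.0581 + 2·0.25·0.0932 + 2·0.25·0.524 = 0.323125.

0.323125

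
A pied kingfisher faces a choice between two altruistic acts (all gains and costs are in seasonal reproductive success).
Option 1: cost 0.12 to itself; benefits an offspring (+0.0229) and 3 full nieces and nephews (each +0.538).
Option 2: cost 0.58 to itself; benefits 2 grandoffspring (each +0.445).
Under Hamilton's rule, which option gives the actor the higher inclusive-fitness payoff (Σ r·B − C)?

Option 1: r to an offspring = 0.5.
Option 1: r to a full niece or nephew = 0.25.
Option 1: Σ r·B − C = (1·0.5·0.0229 + 3·0.25·0.538) − 0.12 = 0.29495.
Option 2: r to a grandoffspring = 0.25.
Option 2: Σ r·B − C = (2·0.25·0.445) − 0.58 = -0.3575.
Option 1 has the higher net inclusive-fitness payoff.

Option 1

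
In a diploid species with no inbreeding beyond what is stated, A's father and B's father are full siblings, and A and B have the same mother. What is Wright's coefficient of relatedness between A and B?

With two independent routes of shared ancestry, r is the sum of the two contributions.
A and B are related in two ways: first cousins through their fathers (r = 1/8) and half-sibs through their shared mother (r = 1/4).
r = 1/8 + 1/4 = 0.375.

0.375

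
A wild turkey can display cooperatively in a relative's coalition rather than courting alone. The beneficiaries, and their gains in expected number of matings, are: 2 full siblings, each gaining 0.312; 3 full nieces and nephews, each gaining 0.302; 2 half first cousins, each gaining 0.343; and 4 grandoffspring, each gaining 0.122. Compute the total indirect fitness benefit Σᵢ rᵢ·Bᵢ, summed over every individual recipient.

r to a full sibling = 1/2 (full sibs share both parents — two paths of length 2: r = 2·(1/2)^2 = 1/2).
r to a full niece or nephew = 1/4 (full aunt/uncle↔niece/nephew: two paths of length 3 through the shared grandparent pair: r = 2·(1/2)^3 = 1/4).
r to a half first cousin = 0.0625 (half first cousins share one grandparent — one path of length 4: r = (1/2)^4 = 1/16).
r to a grandoffspring = 0.25 (two parent–offspring links: r = (1/2)^2 = 1/4).
Summing one r·B term per recipient: 2·0.5·0.312 + 3·0.25·0.302 + 2·0.0625·0.343 + 4·0.25·0.122 = 0.703375.

0.703375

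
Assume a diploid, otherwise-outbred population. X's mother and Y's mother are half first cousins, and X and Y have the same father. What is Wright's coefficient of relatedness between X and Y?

0.265625

Wright's path rule: contributions from independent ancestry routes add.
X and Y are related in two ways: half second cousins through their mothers (r = 1/64) and half-sibs through their shared father (r = 1/4).
r = 1/64 + 1/4 = 17/64 = 0.265625.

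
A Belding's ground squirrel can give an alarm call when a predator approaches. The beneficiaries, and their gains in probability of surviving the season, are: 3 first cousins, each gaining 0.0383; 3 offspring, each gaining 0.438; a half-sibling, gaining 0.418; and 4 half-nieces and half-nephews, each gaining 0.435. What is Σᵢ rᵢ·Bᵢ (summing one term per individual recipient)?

r to a first cousin = 1/8 (first cousins share one grandparent pair — two paths of length 4: r = 2·(1/2)^4 = 1/8).
r to an offspring = 0.5 (one parent–offspring link: r = (1/2)^1 = 1/2).
r to a half-sibling = 1/4 (half-sibs share one parent — one path of length 2: r = (1/2)^2 = 1/4).
r to a half-niece or half-nephew = 0.125 (half-aunt/uncle↔niece/nephew: one path of length 3: r = (1/2)^3 = 1/8).
Summing one r·B term per recipient: 3·0.125·0.0383 + 3·0.5·0.438 + 1·0.25·0.418 + 4·0.125·0.435 = 0.9933625.

0.9933625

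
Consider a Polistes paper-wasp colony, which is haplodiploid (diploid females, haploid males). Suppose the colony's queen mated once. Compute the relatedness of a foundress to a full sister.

Haplodiploid full sisters inherit their father's entire haploid genome identically (contributing 1/2) and on average half of their mother's contribution (1/2 · 1/2 = 1/4); r = 1/2 + 1/4 = 3/4.

0.75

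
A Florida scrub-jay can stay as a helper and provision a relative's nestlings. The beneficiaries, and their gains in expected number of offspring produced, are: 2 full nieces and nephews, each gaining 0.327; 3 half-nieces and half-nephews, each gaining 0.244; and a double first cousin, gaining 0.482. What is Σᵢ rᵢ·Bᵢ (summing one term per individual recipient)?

r to a full niece or nephew = 0.25 (full aunt/uncle↔niece/nephew: two paths of length 3 through the shared grandparent pair: r = 2·(1/2)^3 = 1/4).
r to a half-niece or half-nephew = 0.125 (half-aunt/uncle↔niece/nephew: one path of length 3: r = (1/2)^3 = 1/8).
r to a double first cousin = 0.25 (double first cousins share both grandparent pairs — four paths of length 4: r = 4·(1/2)^4 = 1/4).
Summing one r·B term per recipient: 2·0.25·0.327 + 3·0.125·0.244 + 1·0.25·0.482 = 0.3755.

0.3755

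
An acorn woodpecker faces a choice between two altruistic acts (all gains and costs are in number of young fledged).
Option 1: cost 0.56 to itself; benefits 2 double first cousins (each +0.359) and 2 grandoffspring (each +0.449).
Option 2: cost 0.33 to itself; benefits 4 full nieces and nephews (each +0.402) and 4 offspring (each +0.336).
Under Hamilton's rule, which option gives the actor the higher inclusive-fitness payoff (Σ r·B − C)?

Option 1: r to a double first cousin = 0.25.
Option 1: r to a grandoffspring = 0.25.
Option 1: Σ r·B − C = (2·0.25·0.359 + 2·0.25·0.449) − 0.56 = -0.156.
Option 2: r to a full niece or nephew = 0.25.
Option 2: r to an offspring = 0.5.
Option 2: Σ r·B − C = (4·0.25·0.402 + 4·0.5·0.336) − 0.33 = 0.744.
Option 2 has the higher net inclusive-fitness payoff.

Option 2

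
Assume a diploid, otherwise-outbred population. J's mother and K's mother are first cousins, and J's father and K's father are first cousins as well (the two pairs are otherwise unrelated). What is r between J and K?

0.0625

Independent pedigree routes through distinct common ancestors add.
J and K are related in two ways: second cousins through their mothers (r = 1/32) and second cousins through their fathers (r = 1/32).
r = 1/32 + 1/32 = 1/16 = 0.0625.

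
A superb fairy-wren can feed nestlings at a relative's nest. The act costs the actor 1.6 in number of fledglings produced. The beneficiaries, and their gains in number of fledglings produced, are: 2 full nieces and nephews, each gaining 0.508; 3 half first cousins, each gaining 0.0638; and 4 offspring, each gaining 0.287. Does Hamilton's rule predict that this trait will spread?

Hamilton's rule: the trait is favored when the sum of r·B over every recipient exceeds the actor's cost C.
r to a full niece or nephew = 0.25 (full aunt/uncle↔niece/nephew: two paths of length 3 through the shared grandparent pair: r = 2·(1/2)^3 = 1/4).
r to a half first cousin = 1/16 (half first cousins share one grandparent — one path of length 4: r = (1/2)^4 = 1/16).
r to an offspring = 0.5 (one parent–offspring link: r = (1/2)^1 = 1/2).
Summing one r·B term per recipient: 2·0.25·0.508 + 3·0.0625·0.0638 + 4·0.5·0.287 = 0.8399625.
0.8399625 < 1.6: the indirect benefit is less than the cost.

No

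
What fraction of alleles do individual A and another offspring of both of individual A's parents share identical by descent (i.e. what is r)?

Each parent–offspring link contributes a factor of 1/2, and independent paths through distinct common ancestors add.
Full sibs share both parents — two paths of length 2: r = 2·(1/2)^2 = 1/2.

0.5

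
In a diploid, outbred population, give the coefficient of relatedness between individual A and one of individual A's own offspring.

0.5

Each parent–offspring link contributes a factor of 1/2, and independent paths through distinct common ancestors add.
One parent–offspring link: r = (1/2)^1 = 1/2.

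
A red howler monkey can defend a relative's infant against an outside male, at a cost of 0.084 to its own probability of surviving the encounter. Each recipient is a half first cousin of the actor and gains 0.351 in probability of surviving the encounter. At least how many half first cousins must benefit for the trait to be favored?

4

r to a half first cousin = 0.0625 (half first cousins share one grandparent — one path of length 4: r = (1/2)^4 = 1/16).
Hamilton's rule: n·r·B > C  ⇒  n > C/(r·B) = 0.084/(0.0625·0.351) = 3.829.
The smallest integer exceeding 3.829 is 4.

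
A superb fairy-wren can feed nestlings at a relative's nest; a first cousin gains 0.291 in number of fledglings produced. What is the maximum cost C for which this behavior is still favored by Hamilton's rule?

0.036375

r to a first cousin = 1/8 (first cousins share one grandparent pair — two paths of length 4: r = 2·(1/2)^4 = 1/8).
Hamilton's rule: n·r·B > C, so the trait is favored while C < n·r·B = 1·0.125·0.291 = 0.036375.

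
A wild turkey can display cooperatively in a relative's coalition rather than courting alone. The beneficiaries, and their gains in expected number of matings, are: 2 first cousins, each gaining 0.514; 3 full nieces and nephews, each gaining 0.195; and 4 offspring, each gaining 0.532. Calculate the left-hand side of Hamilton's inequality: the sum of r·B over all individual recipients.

r to a first cousin = 0.125 (first cousins share one grandparent pair — two paths of length 4: r = 2·(1/2)^4 = 1/8).
r to a full niece or nephew = 1/4 (full aunt/uncle↔niece/nephew: two paths of length 3 through the shared grandparent pair: r = 2·(1/2)^3 = 1/4).
r to an offspring = 0.5 (one parent–offspring link: r = (1/2)^1 = 1/2).
Summing one r·B term per recipient: 2·0.125·0.514 + 3·0.25·0.195 + 4·0.5·0.532 = 1.33875.

1.33875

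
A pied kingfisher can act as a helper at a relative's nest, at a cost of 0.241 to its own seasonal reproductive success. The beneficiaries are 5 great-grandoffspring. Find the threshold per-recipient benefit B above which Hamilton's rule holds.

r to a great-grandoffspring = 1/8 (three parent–offspring links: r = (1/2)^3 = 1/8).
Hamilton's rule with n recipients of equal r: n·r·B > C, so B > C/(n·r) = 0.241/(5·0.125) = 0.3856.

0.3856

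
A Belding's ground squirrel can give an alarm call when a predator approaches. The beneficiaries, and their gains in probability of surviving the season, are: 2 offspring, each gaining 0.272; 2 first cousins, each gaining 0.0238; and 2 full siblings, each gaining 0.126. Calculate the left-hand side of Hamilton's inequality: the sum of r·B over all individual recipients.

0.40395

r to an offspring = 1/2 (one parent–offspring link: r = (1/2)^1 = 1/2).
r to a first cousin = 0.125 (first cousins share one grandparent pair — two paths of length 4: r = 2·(1/2)^4 = 1/8).
r to a full sibling = 1/2 (full sibs share both parents — two paths of length 2: r = 2·(1/2)^2 = 1/2).
Summing one r·B term per recipient: 2·0.5·0.272 + 2·0.125·0.0238 + 2·0.5·0.126 = 0.40395.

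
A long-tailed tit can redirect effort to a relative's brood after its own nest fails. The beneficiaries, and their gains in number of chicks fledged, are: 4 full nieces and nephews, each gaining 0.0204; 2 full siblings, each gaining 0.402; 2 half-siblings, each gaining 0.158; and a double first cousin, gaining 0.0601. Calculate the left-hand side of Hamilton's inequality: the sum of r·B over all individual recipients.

0.516425

r to a full niece or nephew = 0.25 (full aunt/uncle↔niece/nephew: two paths of length 3 through the shared grandparent pair: r = 2·(1/2)^3 = 1/4).
r to a full sibling = 0.5 (full sibs share both parents — two paths of length 2: r = 2·(1/2)^2 = 1/2).
r to a half-sibling = 0.25 (half-sibs share one parent — one path of length 2: r = (1/2)^2 = 1/4).
r to a double first cousin = 0.25 (double first cousins share both grandparent pairs — four paths of length 4: r = 4·(1/2)^4 = 1/4).
Summing one r·B term per recipient: 4·0.25·0.0204 + 2·0.5·0.402 + 2·0.25·0.158 + 1·0.25·0.0601 = 0.516425.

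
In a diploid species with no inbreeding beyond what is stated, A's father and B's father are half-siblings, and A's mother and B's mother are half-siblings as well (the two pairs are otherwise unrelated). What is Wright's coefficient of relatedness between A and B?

0.125

With two independent routes of shared ancestry, r is the sum of the two contributions.
A and B are related in two ways: half first cousins through their fathers (r = 1/16) and half first cousins through their mothers (r = 1/16).
r = 1/16 + 1/16 = 0.125.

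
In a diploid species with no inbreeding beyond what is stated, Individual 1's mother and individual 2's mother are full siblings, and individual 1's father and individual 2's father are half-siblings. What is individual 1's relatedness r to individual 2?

Wright's path rule: contributions from independent ancestry routes add.
Individual 1 and individual 2 are related in two ways: first cousins through their mothers (r = 1/8) and half first cousins through their fathers (r = 1/16).
r = 1/8 + 1/16 = 0.1875.

0.1875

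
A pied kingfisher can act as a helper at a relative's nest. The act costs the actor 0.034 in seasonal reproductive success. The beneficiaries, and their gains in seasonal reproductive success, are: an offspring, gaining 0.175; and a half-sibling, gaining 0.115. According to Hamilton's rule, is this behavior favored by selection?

Hamilton's rule: the trait is favored when the sum of r·B over every recipient exceeds the actor's cost C.
r to an offspring = 1/2 (one parent–offspring link: r = (1/2)^1 = 1/2).
r to a half-sibling = 0.25 (half-sibs share one parent — one path of length 2: r = (1/2)^2 = 1/4).
Summing one r·B term per recipient: 1·0.5·0.175 + 1·0.25·0.115 = 0.11625.
0.11625 > 0.034: the indirect benefit exceeds the cost.

Yes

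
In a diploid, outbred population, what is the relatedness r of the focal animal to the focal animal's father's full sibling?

Each parent–offspring link contributes a factor of 1/2, and independent paths through distinct common ancestors add.
Full aunt/uncle↔niece/nephew: two paths of length 3 through the shared grandparent pair: r = 2·(1/2)^3 = 1/4.

0.25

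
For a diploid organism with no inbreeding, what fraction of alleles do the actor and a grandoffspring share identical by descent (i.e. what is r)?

Each parent–offspring link contributes a factor of 1/2, and independent paths through distinct common ancestors add.
Two parent–offspring links: r = (1/2)^2 = 1/4.

0.25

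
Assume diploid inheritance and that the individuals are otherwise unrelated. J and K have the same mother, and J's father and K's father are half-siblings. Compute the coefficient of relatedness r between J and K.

With two independent routes of shared ancestry, r is the sum of the two contributions.
J and K are related in two ways: half-sibs through their shared mother (r = 1/4) and half first cousins through their fathers (r = 1/16).
r = 1/4 + 1/16 = 0.3125.

0.3125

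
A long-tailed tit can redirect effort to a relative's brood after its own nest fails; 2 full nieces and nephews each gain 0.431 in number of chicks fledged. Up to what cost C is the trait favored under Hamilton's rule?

0.2155

r to a full niece or nephew = 0.25 (full aunt/uncle↔niece/nephew: two paths of length 3 through the shared grandparent pair: r = 2·(1/2)^3 = 1/4).
Hamilton's rule: n·r·B > C, so the trait is favored while C < n·r·B = 2·0.25·0.431 = 0.2155.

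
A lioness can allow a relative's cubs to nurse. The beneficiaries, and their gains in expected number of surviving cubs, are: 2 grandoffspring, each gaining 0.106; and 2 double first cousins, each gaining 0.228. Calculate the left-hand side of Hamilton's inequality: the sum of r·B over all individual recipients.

r to a grandoffspring = 1/4 (two parent–offspring links: r = (1/2)^2 = 1/4).
r to a double first cousin = 1/4 (double first cousins share both grandparent pairs — four paths of length 4: r = 4·(1/2)^4 = 1/4).
Summing one r·B term per recipient: 2·0.25·0.106 + 2·0.25·0.228 = 0.167.

0.167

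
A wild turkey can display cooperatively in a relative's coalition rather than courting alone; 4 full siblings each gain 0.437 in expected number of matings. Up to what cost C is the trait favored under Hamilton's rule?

0.874

r to a full sibling = 0.5 (full sibs share both parents — two paths of length 2: r = 2·(1/2)^2 = 1/2).
Hamilton's rule: n·r·B > C, so the trait is favored while C < n·r·B = 4·0.5·0.437 = 0.874.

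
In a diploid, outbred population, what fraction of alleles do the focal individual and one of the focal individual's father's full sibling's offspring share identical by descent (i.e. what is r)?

Each parent–offspring link contributes a factor of 1/2, and independent paths through distinct common ancestors add.
First cousins share one grandparent pair — two paths of length 4: r = 2·(1/2)^4 = 1/8.

0.125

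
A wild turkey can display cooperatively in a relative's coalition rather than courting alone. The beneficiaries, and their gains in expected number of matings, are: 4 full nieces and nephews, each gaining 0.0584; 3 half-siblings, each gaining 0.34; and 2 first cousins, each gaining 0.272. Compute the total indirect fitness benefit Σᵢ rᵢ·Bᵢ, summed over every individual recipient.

0.3814

r to a full niece or nephew = 1/4 (full aunt/uncle↔niece/nephew: two paths of length 3 through the shared grandparent pair: r = 2·(1/2)^3 = 1/4).
r to a half-sibling = 0.25 (half-sibs share one parent — one path of length 2: r = (1/2)^2 = 1/4).
r to a first cousin = 0.125 (first cousins share one grandparent pair — two paths of length 4: r = 2·(1/2)^4 = 1/8).
Summing one r·B term per recipient: 4·0.25·0.0584 + 3·0.25·0.34 + 2·0.125·0.272 = 0.3814.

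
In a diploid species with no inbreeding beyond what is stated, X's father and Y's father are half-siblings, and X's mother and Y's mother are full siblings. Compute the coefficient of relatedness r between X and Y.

0.1875

Independent pedigree routes through distinct common ancestors add.
X and Y are related in two ways: half first cousins through their fathers (r = 1/16) and first cousins through their mothers (r = 1/8).
r = 1/16 + 1/8 = 0.1875.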